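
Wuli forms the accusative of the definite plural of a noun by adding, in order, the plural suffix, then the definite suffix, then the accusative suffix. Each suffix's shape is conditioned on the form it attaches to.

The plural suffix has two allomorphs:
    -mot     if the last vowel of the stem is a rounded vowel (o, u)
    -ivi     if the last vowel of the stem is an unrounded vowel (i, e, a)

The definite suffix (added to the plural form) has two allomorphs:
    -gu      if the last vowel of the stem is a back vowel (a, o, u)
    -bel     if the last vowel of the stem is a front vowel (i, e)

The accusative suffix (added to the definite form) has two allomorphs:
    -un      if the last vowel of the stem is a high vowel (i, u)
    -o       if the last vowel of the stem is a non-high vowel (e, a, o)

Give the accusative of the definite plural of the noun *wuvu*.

wuvumotguun

*wuvu* — last vowel /u/ (a rounded vowel) → -mot → *wuvumot*.
Since the last vowel of the plural form *wuvumot* is /o/ (a back vowel), it takes -gu, giving *wuvumotgu*.
The definite form *wuvumotgu*: last vowel = /u/, a high vowel → -un → *wuvumotguun*.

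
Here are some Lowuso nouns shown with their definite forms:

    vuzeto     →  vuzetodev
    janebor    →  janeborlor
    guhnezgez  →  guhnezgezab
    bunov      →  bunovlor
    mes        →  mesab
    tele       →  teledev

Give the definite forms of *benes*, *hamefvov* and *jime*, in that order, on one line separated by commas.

The suffix is conditioned by the final sound: -ab when the stem ends in a sibilant (*guhnezgez*, *mes*); -lor when the stem ends in a non-sibilant consonant (*janebor*, *bunov*); -dev when the stem ends in a vowel (*vuzeto*, *tele*).
Since the final sound of *benes* is /s/ (a sibilant), it takes -ab, giving *benesab*.
The final sound of *hamefvov* is /v/, which is a non-sibilant consonant, so the suffix is -lor, giving *hamefvovlor*.
*jime* — final sound /e/ (a vowel) → -dev → *jimedev*.

benesab, hamefvovlor, jimedev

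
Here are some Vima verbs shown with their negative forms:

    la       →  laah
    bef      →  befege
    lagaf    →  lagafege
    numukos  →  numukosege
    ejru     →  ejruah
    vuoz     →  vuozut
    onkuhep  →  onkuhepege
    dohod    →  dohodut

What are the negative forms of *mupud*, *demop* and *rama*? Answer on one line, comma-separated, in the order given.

The alternation tracks the final sound of the stem — -ege when the stem ends in a voiceless consonant (*bef*, *lagaf*, *numukos*, *onkuhep*); -ut when the stem ends in a voiced consonant (*vuoz*, *dohod*); -ah when the stem ends in a vowel (*la*, *ejru*).
The final sound of *mupud* is /d/, which is a voiced consonant, so the suffix is -ut, giving *mupudut*.
*demop*: final sound = /p/, a voiceless consonant → -ege → *demopege*.
*rama* — final sound /a/ (a vowel) → -ah → *ramaah*.

mupudut, demopege, ramaah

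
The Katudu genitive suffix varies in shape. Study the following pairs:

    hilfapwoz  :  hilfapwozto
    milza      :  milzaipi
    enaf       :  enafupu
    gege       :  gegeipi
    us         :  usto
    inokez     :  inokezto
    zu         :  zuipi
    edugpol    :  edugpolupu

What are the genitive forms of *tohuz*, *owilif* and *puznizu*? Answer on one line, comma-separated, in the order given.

Looking at the final sound of each stem: -to when the stem ends in a sibilant (*hilfapwoz*, *us*, *inokez*); -upu when the stem ends in a non-sibilant consonant (*enaf*, *edugpol*); -ipi when the stem ends in a vowel (*milza*, *gege*, *zu*).
Since the final sound of *tohuz* is /z/ (a sibilant), it takes -to, giving *tohuzto*.
The final sound of *owilif* is /f/, which is a non-sibilant consonant, so the suffix is -upu, giving *owilifupu*.
Since the final sound of *puznizu* is /u/ (a vowel), it takes -ipi, giving *puznizuipi*.

tohuzto, owilifupu, puznizuipi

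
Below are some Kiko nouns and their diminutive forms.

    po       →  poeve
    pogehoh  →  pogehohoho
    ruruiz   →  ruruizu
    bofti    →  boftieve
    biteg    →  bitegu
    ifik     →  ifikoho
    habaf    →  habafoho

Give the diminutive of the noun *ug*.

Looking at the final sound of each stem: -oho when the stem ends in a voiceless consonant (*pogehoh*, *ifik*, *habaf*); -u when the stem ends in a voiced consonant (*ruruiz*, *biteg*); -eve when the stem ends in a vowel (*po*, *bofti*).
*ug* — final sound /g/ (a voiced consonant) → -u → *ugu*.

ugu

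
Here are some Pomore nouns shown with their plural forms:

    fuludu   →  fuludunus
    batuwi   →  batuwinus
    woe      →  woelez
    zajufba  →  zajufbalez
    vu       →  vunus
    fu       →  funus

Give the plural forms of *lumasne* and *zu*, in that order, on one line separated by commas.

lumasnelez, zunus

The pattern is height harmony: -nus when the last vowel of the stem is a high vowel (*fuludu*, *batuwi*, *vu*, *fu*); -lez when the last vowel of the stem is a non-high vowel (*woe*, *zajufba*).
The last vowel of *lumasne* is /e/, which is a non-high vowel, so the suffix is -lez, giving *lumasnelez*.
Since the last vowel of *zu* is /u/ (a high vowel), it takes -nus, giving *zunus*.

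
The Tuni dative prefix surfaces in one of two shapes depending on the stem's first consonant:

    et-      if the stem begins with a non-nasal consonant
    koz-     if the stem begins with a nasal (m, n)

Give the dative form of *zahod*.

etzahod

The first consonant of *zahod* is /z/, which is non-nasal, so the prefix is et-, giving *etzahod*.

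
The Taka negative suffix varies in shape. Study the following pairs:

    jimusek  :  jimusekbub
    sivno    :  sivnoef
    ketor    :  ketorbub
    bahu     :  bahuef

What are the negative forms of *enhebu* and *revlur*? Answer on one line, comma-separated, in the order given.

The alternation tracks the final sound of the stem — -bub when the stem ends in a consonant (*jimusek*, *ketor*); -ef when the stem ends in a vowel (*sivno*, *bahu*).
*enhebu* — final sound /u/ (a vowel) → -ef → *enhebuef*.
Since the final sound of *revlur* is /r/ (a consonant), it takes -bub, giving *revlurbub*.

enhebuef, revlurbub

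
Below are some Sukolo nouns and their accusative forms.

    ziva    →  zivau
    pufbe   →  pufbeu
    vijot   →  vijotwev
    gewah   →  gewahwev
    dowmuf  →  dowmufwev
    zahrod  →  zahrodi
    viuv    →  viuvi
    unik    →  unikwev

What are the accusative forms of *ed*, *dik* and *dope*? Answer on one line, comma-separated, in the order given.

edi, dikwev, dopeu

The alternation tracks the final sound of the stem — -wev when the stem ends in a voiceless consonant (*vijot*, *gewah*, *dowmuf*, *unik*); -i when the stem ends in a voiced consonant (*zahrod*, *viuv*); -u when the stem ends in a vowel (*ziva*, *pufbe*).
*ed*: final sound = /d/, a voiced consonant → -i → *edi*.
*dik*: final sound = /k/, a voiceless consonant → -wev → *dikwev*.
*dope* — final sound /e/ (a vowel) → -u → *dopeu*.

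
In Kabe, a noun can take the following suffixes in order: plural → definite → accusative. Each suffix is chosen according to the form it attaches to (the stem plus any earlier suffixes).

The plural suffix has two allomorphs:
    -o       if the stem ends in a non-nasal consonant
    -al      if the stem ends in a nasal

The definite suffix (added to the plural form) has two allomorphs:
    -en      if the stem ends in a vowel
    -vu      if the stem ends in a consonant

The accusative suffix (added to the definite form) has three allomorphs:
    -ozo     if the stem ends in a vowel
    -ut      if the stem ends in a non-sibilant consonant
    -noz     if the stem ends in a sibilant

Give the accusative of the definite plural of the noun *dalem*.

The final consonant of *dalem* is /m/, which is a nasal, so the plural suffix is -al, giving *dalemal*.
The plural form *dalemal* — final sound /l/ (a consonant) → -vu → *dalemalvu*.
The definite form *dalemalvu* — final sound /u/ (a vowel) → -ozo → *dalemalvuozo*.

dalemalvuozo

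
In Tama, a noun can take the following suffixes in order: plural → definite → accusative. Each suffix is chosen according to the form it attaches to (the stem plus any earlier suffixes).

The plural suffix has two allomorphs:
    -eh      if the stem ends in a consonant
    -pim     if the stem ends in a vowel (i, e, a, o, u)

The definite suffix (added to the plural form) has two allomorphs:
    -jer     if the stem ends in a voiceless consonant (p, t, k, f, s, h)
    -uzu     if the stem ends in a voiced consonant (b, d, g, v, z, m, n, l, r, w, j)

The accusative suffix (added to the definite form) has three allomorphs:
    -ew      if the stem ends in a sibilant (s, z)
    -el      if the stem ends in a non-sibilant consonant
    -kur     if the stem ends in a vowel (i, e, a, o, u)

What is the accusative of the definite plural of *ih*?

*ih*: final sound = /h/, a consonant → -eh → *iheh*.
The plural form *iheh* — final consonant /h/ (voiceless) → -jer → *ihehjer*.
The final sound of the definite form *ihehjer* is /r/, which is a non-sibilant consonant, so the accusative suffix is -el, giving *ihehjerel*.

ihehjerel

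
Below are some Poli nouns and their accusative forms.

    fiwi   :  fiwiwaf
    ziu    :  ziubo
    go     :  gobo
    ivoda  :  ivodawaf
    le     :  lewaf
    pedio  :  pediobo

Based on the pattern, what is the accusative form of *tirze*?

The suffix is conditioned by the last vowel: -bo when the last vowel of the stem is a rounded vowel (*ziu*, *go*, *pedio*); -waf when the last vowel of the stem is an unrounded vowel (*fiwi*, *ivoda*, *le*).
The last vowel of *tirze* is /e/, which is an unrounded vowel, so the suffix is -waf, giving *tirzewaf*.

tirzewaf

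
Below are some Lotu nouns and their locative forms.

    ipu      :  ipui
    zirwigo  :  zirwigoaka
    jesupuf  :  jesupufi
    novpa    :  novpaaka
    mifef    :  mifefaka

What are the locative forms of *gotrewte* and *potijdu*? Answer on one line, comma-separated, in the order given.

gotrewteaka, potijdui

The alternation tracks the last vowel of the stem — -i when the last vowel of the stem is a high vowel (*ipu*, *jesupuf*); -aka when the last vowel of the stem is a non-high vowel (*zirwigo*, *novpa*, *mifef*).
*gotrewte* — last vowel /e/ (a non-high vowel) → -aka → *gotrewteaka*.
*potijdu*: last vowel = /u/, a high vowel → -i → *potijdui*.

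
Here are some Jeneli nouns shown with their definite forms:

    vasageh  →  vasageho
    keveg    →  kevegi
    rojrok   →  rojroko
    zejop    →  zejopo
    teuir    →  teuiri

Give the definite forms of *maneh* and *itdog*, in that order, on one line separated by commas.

The alternation tracks the final consonant of the stem — -o when the stem ends in a voiceless consonant (*vasageh*, *rojrok*, *zejop*); -i when the stem ends in a voiced consonant (*keveg*, *teuir*).
The final consonant of *maneh* is /h/, which is voiceless, so the suffix is -o, giving *maneho*.
*itdog* — final consonant /g/ (voiced) → -i → *itdogi*.

maneho, itdogi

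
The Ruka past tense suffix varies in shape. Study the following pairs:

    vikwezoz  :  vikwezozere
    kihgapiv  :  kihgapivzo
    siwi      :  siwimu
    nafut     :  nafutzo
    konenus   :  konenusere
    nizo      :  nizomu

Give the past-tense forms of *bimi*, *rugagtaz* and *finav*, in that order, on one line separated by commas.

bimimu, rugagtazere, finavzo

The alternation tracks the final sound of the stem — -ere when the stem ends in a sibilant (*vikwezoz*, *konenus*); -zo when the stem ends in a non-sibilant consonant (*kihgapiv*, *nafut*); -mu when the stem ends in a vowel (*siwi*, *nizo*).
*bimi* — final sound /i/ (a vowel) → -mu → *bimimu*.
Since the final sound of *rugagtaz* is /z/ (a sibilant), it takes -ere, giving *rugagtazere*.
The final sound of *finav* is /v/, which is a non-sibilant consonant, so the suffix is -zo, giving *finavzo*.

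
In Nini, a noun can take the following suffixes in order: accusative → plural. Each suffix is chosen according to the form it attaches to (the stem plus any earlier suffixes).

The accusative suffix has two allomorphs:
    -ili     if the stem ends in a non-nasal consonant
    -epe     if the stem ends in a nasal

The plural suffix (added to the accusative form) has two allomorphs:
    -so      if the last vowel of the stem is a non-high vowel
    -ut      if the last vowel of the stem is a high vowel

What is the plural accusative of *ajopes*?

ajopesiliut

The final consonant of *ajopes* is /s/, which is non-nasal, so the accusative suffix is -ili, giving *ajopesili*.
The accusative form *ajopesili* — last vowel /i/ (a high vowel) → -ut → *ajopesiliut*.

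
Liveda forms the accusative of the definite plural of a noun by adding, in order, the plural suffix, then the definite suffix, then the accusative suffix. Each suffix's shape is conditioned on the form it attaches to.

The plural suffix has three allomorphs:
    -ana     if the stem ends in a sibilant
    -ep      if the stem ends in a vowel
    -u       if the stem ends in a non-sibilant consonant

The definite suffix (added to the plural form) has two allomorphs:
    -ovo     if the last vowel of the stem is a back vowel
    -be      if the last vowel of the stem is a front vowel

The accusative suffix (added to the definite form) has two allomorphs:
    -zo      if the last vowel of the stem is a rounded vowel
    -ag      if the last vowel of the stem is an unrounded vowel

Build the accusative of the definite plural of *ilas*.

Since the final sound of *ilas* is /s/ (a sibilant), it takes -ana, giving *ilasana*.
The last vowel of the plural form *ilasana* is /a/, which is a back vowel, so the definite suffix is -ovo, giving *ilasanaovo*.
Since the last vowel of the definite form *ilasanaovo* is /o/ (a rounded vowel), it takes -zo, giving *ilasanaovozo*.

ilasanaovozo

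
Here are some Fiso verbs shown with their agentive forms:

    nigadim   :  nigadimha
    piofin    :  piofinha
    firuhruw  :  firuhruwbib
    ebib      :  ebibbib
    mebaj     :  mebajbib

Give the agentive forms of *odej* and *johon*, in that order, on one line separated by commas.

odejbib, johonha

The alternation tracks the final consonant of the stem — -ha when the stem ends in a nasal (*nigadim*, *piofin*); -bib when the stem ends in a non-nasal consonant (*firuhruw*, *ebib*, *mebaj*).
*odej* — final consonant /j/ (non-nasal) → -bib → *odejbib*.
*johon* — final consonant /n/ (a nasal) → -ha → *johonha*.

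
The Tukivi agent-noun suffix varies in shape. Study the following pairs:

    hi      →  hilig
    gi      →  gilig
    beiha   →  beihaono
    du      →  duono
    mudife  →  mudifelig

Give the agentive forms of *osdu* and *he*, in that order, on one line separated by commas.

Looking at the last vowel of each stem: -lig when the last vowel of the stem is a front vowel (*hi*, *gi*, *mudife*); -ono when the last vowel of the stem is a back vowel (*beiha*, *du*).
*osdu*: last vowel = /u/, a back vowel → -ono → *osduono*.
The last vowel of *he* is /e/, which is a front vowel, so the suffix is -lig, giving *helig*.

osduono, helig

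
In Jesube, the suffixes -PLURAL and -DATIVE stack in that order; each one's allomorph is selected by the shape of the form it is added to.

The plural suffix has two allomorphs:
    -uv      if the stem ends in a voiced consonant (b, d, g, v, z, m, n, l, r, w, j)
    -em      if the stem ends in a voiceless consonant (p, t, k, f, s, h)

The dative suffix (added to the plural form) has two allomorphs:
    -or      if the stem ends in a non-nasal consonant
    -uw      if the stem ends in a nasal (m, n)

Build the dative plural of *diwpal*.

*diwpal* — final consonant /l/ (voiced) → -uv → *diwpaluv*.
Since the final consonant of the plural form *diwpaluv* is /v/ (non-nasal), it takes -or, giving *diwpaluvor*.

diwpaluvor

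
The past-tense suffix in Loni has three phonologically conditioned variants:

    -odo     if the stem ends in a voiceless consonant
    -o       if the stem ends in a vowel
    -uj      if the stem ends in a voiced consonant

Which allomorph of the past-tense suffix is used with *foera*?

The final sound of *foera* is /a/, which is a vowel, so the suffix is -o.

-o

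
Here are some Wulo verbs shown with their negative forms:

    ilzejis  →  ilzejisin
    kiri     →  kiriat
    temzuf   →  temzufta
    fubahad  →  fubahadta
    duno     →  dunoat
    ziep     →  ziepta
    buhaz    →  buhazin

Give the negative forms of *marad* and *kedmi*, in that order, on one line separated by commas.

Looking at the final sound of each stem: -in when the stem ends in a sibilant (*ilzejis*, *buhaz*); -ta when the stem ends in a non-sibilant consonant (*temzuf*, *fubahad*, *ziep*); -at when the stem ends in a vowel (*kiri*, *duno*).
*marad* — final sound /d/ (a non-sibilant consonant) → -ta → *maradta*.
The final sound of *kedmi* is /i/, which is a vowel, so the suffix is -at, giving *kedmiat*.

maradta, kedmiat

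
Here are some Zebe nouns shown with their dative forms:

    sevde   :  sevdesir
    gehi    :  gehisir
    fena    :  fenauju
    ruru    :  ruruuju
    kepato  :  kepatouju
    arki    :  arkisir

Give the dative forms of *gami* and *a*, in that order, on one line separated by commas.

gamisir, auju

Looking at the last vowel of each stem: -sir when the last vowel of the stem is a front vowel (*sevde*, *gehi*, *arki*); -uju when the last vowel of the stem is a back vowel (*fena*, *ruru*, *kepato*).
The last vowel of *gami* is /i/, which is a front vowel, so the suffix is -sir, giving *gamisir*.
Since the last vowel of *a* is /a/ (a back vowel), it takes -uju, giving *auju*.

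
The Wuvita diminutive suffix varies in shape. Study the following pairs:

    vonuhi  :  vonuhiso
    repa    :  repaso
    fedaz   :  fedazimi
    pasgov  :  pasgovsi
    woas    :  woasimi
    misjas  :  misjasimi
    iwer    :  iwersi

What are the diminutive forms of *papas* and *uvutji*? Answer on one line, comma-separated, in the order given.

papasimi, uvutjiso

Looking at the final sound of each stem: -imi when the stem ends in a sibilant (*fedaz*, *woas*, *misjas*); -si when the stem ends in a non-sibilant consonant (*pasgov*, *iwer*); -so when the stem ends in a vowel (*vonuhi*, *repa*).
The final sound of *papas* is /s/, which is a sibilant, so the suffix is -imi, giving *papasimi*.
*uvutji*: final sound = /i/, a vowel → -so → *uvutjiso*.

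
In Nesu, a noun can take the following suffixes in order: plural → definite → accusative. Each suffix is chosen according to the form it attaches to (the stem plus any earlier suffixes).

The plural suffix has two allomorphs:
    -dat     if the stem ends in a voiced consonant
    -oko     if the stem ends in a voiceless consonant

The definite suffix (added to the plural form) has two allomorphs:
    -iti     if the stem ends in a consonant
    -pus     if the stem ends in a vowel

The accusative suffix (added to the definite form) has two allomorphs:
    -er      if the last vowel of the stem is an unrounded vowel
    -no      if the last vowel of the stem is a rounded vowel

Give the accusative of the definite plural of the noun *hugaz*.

hugazdatitier

Since the final consonant of *hugaz* is /z/ (voiced), it takes -dat, giving *hugazdat*.
The final sound of the plural form *hugazdat* is /t/, which is a consonant, so the definite suffix is -iti, giving *hugazdatiti*.
The definite form *hugazdatiti*: last vowel = /i/, an unrounded vowel → -er → *hugazdatitier*.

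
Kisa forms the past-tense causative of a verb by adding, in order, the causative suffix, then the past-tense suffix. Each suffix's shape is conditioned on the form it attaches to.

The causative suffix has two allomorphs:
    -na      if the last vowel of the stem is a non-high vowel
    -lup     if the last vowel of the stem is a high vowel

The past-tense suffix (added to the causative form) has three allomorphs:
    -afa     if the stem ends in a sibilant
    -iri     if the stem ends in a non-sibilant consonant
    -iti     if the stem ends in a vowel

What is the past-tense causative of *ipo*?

*ipo*: last vowel = /o/, a non-high vowel → -na → *ipona*.
The final sound of the causative form *ipona* is /a/, which is a vowel, so the past-tense suffix is -iti, giving *iponaiti*.

iponaiti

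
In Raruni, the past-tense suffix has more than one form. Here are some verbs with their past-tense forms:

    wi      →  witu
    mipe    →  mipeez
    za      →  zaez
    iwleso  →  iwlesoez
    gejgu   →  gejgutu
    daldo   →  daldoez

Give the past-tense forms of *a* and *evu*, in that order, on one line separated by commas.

The suffix is conditioned by the last vowel: -tu when the last vowel of the stem is a high vowel (*wi*, *gejgu*); -ez when the last vowel of the stem is a non-high vowel (*mipe*, *za*, *iwleso*, *daldo*).
*a*: last vowel = /a/, a non-high vowel → -ez → *aez*.
*evu*: last vowel = /u/, a high vowel → -tu → *evutu*.

aez, evutu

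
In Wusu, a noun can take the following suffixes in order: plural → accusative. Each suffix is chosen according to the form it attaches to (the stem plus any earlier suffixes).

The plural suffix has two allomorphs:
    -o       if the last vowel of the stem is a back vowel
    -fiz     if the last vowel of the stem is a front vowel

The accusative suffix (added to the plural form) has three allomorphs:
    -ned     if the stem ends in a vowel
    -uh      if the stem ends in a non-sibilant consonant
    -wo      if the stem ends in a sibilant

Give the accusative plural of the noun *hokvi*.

hokvifizwo

The last vowel of *hokvi* is /i/, which is a front vowel, so the plural suffix is -fiz, giving *hokvifiz*.
The final sound of the plural form *hokvifiz* is /z/, which is a sibilant, so the accusative suffix is -wo, giving *hokvifizwo*.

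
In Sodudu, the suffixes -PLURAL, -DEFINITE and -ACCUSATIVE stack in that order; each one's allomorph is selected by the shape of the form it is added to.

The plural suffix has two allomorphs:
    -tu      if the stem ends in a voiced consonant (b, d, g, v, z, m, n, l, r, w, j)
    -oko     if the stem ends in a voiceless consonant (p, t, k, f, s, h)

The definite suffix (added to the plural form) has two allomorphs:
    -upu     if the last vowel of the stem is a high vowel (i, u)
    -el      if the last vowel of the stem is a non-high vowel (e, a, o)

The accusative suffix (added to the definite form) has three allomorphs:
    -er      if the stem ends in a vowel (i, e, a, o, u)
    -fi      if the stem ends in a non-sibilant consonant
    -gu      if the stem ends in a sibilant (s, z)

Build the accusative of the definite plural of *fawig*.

fawigtuupuer

*fawig* — final consonant /g/ (voiced) → -tu → *fawigtu*.
The last vowel of the plural form *fawigtu* is /u/, which is a high vowel, so the definite suffix is -upu, giving *fawigtuupu*.
The final sound of the definite form *fawigtuupu* is /u/, which is a vowel, so the accusative suffix is -er, giving *fawigtuupuer*.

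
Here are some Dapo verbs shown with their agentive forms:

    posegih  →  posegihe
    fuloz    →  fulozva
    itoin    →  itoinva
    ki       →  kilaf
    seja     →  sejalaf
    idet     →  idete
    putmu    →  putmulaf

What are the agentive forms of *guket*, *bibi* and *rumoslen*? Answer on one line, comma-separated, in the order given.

Looking at the final sound of each stem: -e when the stem ends in a voiceless consonant (*posegih*, *idet*); -va when the stem ends in a voiced consonant (*fuloz*, *itoin*); -laf when the stem ends in a vowel (*ki*, *seja*, *putmu*).
The final sound of *guket* is /t/, which is a voiceless consonant, so the suffix is -e, giving *gukete*.
*bibi* — final sound /i/ (a vowel) → -laf → *bibilaf*.
*rumoslen*: final sound = /n/, a voiced consonant → -va → *rumoslenva*.

gukete, bibilaf, rumoslenva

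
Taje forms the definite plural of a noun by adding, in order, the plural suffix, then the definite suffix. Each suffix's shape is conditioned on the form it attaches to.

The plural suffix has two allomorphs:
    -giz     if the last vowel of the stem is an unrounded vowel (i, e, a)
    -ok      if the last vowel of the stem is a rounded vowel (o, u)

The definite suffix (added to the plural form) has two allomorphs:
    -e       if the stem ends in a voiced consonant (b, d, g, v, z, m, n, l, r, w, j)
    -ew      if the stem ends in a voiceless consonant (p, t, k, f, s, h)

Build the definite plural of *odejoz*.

*odejoz* — last vowel /o/ (a rounded vowel) → -ok → *odejozok*.
The plural form *odejozok*: final consonant = /k/, voiceless → -ew → *odejozokew*.

odejozokew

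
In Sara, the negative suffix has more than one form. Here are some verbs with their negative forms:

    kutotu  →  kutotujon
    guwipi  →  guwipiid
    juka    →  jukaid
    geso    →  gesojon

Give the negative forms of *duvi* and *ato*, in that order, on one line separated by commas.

duviid, atojon

The pattern is rounding harmony: -jon when the last vowel of the stem is a rounded vowel (*kutotu*, *geso*); -id when the last vowel of the stem is an unrounded vowel (*guwipi*, *juka*).
The last vowel of *duvi* is /i/, which is an unrounded vowel, so the suffix is -id, giving *duviid*.
The last vowel of *ato* is /o/, which is a rounded vowel, so the suffix is -jon, giving *atojon*.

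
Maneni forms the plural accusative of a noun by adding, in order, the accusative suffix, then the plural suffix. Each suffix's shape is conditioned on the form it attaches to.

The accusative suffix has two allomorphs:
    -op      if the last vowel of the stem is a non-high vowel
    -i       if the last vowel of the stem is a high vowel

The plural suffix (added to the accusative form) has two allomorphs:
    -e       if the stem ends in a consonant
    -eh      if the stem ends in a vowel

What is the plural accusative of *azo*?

*azo* — last vowel /o/ (a non-high vowel) → -op → *azoop*.
The accusative form *azoop* — final sound /p/ (a consonant) → -e → *azoope*.

azoope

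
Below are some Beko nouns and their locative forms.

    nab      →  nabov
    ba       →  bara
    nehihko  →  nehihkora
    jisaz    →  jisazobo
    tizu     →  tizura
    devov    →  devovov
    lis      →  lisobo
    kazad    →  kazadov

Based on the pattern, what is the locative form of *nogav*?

The alternation tracks the final sound of the stem — -obo when the stem ends in a sibilant (*jisaz*, *lis*); -ov when the stem ends in a non-sibilant consonant (*nab*, *devov*, *kazad*); -ra when the stem ends in a vowel (*ba*, *nehihko*, *tizu*).
Since the final sound of *nogav* is /v/ (a non-sibilant consonant), it takes -ov, giving *nogavov*.

nogavov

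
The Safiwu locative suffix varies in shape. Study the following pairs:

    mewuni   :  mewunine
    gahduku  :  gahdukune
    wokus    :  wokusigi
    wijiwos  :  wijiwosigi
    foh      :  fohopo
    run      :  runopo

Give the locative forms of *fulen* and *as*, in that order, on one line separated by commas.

The alternation tracks the final sound of the stem — -igi when the stem ends in a sibilant (*wokus*, *wijiwos*); -opo when the stem ends in a non-sibilant consonant (*foh*, *run*); -ne when the stem ends in a vowel (*mewuni*, *gahduku*).
Since the final sound of *fulen* is /n/ (a non-sibilant consonant), it takes -opo, giving *fulenopo*.
The final sound of *as* is /s/, which is a sibilant, so the suffix is -igi, giving *asigi*.

fulenopo, asigi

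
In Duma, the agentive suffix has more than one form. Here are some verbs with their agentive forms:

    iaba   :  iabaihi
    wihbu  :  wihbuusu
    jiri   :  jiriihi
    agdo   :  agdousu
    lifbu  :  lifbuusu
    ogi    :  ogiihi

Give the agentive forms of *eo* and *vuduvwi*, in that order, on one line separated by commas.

The pattern is rounding harmony: -usu when the last vowel of the stem is a rounded vowel (*wihbu*, *agdo*, *lifbu*); -ihi when the last vowel of the stem is an unrounded vowel (*iaba*, *jiri*, *ogi*).
The last vowel of *eo* is /o/, which is a rounded vowel, so the suffix is -usu, giving *eousu*.
Since the last vowel of *vuduvwi* is /i/ (an unrounded vowel), it takes -ihi, giving *vuduvwiihi*.

eousu, vuduvwiihi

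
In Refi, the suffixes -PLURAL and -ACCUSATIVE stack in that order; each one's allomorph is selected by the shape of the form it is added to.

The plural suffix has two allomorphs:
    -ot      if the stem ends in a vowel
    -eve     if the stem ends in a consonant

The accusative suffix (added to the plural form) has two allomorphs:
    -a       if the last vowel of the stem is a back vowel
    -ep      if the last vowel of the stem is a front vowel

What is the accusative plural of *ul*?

uleveep

The final sound of *ul* is /l/, which is a consonant, so the plural suffix is -eve, giving *uleve*.
The plural form *uleve* — last vowel /e/ (a front vowel) → -ep → *uleveep*.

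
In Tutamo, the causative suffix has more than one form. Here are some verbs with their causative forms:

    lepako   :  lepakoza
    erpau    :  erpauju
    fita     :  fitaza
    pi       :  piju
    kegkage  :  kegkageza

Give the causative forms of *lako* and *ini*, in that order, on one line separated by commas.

lakoza, iniju

The alternation tracks the last vowel of the stem — -ju when the last vowel of the stem is a high vowel (*erpau*, *pi*); -za when the last vowel of the stem is a non-high vowel (*lepako*, *fita*, *kegkage*).
Since the last vowel of *lako* is /o/ (a non-high vowel), it takes -za, giving *lakoza*.
Since the last vowel of *ini* is /i/ (a high vowel), it takes -ju, giving *iniju*.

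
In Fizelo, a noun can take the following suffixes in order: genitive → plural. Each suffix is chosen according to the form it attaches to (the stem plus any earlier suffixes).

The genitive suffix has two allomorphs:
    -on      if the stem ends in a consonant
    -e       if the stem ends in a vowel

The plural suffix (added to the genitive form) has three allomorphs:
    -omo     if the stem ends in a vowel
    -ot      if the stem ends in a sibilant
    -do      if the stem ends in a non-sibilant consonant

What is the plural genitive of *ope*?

opeeomo

The final sound of *ope* is /e/, which is a vowel, so the genitive suffix is -e, giving *opee*.
Since the final sound of the genitive form *opee* is /e/ (a vowel), it takes -omo, giving *opeeomo*.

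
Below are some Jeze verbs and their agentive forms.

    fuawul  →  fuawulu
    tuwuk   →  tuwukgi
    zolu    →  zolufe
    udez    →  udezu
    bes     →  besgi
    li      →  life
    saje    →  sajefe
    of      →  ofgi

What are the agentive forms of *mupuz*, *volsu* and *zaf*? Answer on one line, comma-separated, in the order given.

The pattern is voicing of the final sound: -gi when the stem ends in a voiceless consonant (*tuwuk*, *bes*, *of*); -u when the stem ends in a voiced consonant (*fuawul*, *udez*); -fe when the stem ends in a vowel (*zolu*, *li*, *saje*).
*mupuz* — final sound /z/ (a voiced consonant) → -u → *mupuzu*.
The final sound of *volsu* is /u/, which is a vowel, so the suffix is -fe, giving *volsufe*.
*zaf* — final sound /f/ (a voiceless consonant) → -gi → *zafgi*.

mupuzu, volsufe, zafgi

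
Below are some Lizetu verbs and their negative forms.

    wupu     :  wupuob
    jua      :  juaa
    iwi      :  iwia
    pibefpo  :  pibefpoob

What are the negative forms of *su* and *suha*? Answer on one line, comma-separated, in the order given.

The pattern is rounding harmony: -ob when the last vowel of the stem is a rounded vowel (*wupu*, *pibefpo*); -a when the last vowel of the stem is an unrounded vowel (*jua*, *iwi*).
*su*: last vowel = /u/, a rounded vowel → -ob → *suob*.
Since the last vowel of *suha* is /a/ (an unrounded vowel), it takes -a, giving *suhaa*.

suob, suhaa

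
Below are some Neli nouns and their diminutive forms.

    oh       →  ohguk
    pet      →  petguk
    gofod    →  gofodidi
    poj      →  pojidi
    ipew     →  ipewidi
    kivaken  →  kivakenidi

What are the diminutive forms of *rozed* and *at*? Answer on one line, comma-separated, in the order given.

rozedidi, atguk

Looking at the final consonant of each stem: -guk when the stem ends in a voiceless consonant (*oh*, *pet*); -idi when the stem ends in a voiced consonant (*gofod*, *poj*, *ipew*, *kivaken*).
Since the final consonant of *rozed* is /d/ (voiced), it takes -idi, giving *rozedidi*.
*at* — final consonant /t/ (voiceless) → -guk → *atguk*.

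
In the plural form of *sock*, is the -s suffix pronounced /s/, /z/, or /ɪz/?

The stem *sock* ends in a voiceless non-sibilant consonant.
The plural suffix surfaces as /ɪz/ after sibilants, /s/ after other voiceless consonants, and /z/ after other voiced sounds.
So the plural -s on *sock* is pronounced /s/.

/s/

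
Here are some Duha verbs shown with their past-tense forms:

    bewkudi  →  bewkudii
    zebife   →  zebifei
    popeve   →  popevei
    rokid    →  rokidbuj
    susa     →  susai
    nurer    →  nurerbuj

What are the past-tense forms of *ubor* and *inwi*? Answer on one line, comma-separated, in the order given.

The pattern is consonant vs. vowel: -buj when the stem ends in a consonant (*rokid*, *nurer*); -i when the stem ends in a vowel (*bewkudi*, *zebife*, *popeve*, *susa*).
Since the final sound of *ubor* is /r/ (a consonant), it takes -buj, giving *uborbuj*.
*inwi*: final sound = /i/, a vowel → -i → *inwii*.

uborbuj, inwii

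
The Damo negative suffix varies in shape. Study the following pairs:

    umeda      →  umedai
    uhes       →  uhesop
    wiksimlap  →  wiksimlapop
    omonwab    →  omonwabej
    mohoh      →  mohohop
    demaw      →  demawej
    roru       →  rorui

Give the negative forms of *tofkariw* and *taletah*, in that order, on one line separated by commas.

tofkariwej, taletahop

The suffix is conditioned by the final sound: -op when the stem ends in a voiceless consonant (*uhes*, *wiksimlap*, *mohoh*); -ej when the stem ends in a voiced consonant (*omonwab*, *demaw*); -i when the stem ends in a vowel (*umeda*, *roru*).
The final sound of *tofkariw* is /w/, which is a voiced consonant, so the suffix is -ej, giving *tofkariwej*.
*taletah* — final sound /h/ (a voiceless consonant) → -op → *taletahop*.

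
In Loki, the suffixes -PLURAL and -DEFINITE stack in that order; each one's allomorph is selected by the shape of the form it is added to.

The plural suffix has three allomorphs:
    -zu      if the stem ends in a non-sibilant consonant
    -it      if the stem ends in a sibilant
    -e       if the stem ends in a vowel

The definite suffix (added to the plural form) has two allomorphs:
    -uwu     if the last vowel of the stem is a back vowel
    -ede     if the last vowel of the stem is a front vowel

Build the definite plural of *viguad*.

*viguad*: final sound = /d/, a non-sibilant consonant → -zu → *viguadzu*.
Since the last vowel of the plural form *viguadzu* is /u/ (a back vowel), it takes -uwu, giving *viguadzuuwu*.

viguadzuuwu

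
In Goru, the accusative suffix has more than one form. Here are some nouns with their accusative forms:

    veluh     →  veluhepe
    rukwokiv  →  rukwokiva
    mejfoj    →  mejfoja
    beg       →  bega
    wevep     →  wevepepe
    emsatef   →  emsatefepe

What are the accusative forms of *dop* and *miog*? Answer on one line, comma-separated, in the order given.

dopepe, mioga

The alternation tracks the final consonant of the stem — -epe when the stem ends in a voiceless consonant (*veluh*, *wevep*, *emsatef*); -a when the stem ends in a voiced consonant (*rukwokiv*, *mejfoj*, *beg*).
*dop* — final consonant /p/ (voiceless) → -epe → *dopepe*.
Since the final consonant of *miog* is /g/ (voiced), it takes -a, giving *mioga*.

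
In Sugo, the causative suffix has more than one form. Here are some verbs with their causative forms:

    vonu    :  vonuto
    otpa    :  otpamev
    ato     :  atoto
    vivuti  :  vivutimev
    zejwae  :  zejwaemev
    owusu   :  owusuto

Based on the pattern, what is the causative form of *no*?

Looking at the last vowel of each stem: -to when the last vowel of the stem is a rounded vowel (*vonu*, *ato*, *owusu*); -mev when the last vowel of the stem is an unrounded vowel (*otpa*, *vivuti*, *zejwae*).
*no* — last vowel /o/ (a rounded vowel) → -to → *noto*.

noto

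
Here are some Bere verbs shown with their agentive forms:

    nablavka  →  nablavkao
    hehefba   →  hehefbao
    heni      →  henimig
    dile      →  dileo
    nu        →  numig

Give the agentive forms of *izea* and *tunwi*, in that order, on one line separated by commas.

The suffix is conditioned by the last vowel: -mig when the last vowel of the stem is a high vowel (*heni*, *nu*); -o when the last vowel of the stem is a non-high vowel (*nablavka*, *hehefba*, *dile*).
*izea* — last vowel /a/ (a non-high vowel) → -o → *izeao*.
*tunwi*: last vowel = /i/, a high vowel → -mig → *tunwimig*.

izeao, tunwimig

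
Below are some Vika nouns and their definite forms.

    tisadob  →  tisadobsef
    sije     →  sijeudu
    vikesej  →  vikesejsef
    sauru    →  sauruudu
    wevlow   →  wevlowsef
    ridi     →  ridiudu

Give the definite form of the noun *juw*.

juwsef

Looking at the final sound of each stem: -sef when the stem ends in a consonant (*tisadob*, *vikesej*, *wevlow*); -udu when the stem ends in a vowel (*sije*, *sauru*, *ridi*).
Since the final sound of *juw* is /w/ (a consonant), it takes -sef, giving *juwsef*.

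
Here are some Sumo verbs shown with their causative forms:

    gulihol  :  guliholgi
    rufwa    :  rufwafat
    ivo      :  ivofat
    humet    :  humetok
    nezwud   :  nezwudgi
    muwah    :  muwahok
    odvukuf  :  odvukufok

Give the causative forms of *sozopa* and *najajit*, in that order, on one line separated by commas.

sozopafat, najajitok

The alternation tracks the final sound of the stem — -ok when the stem ends in a voiceless consonant (*humet*, *muwah*, *odvukuf*); -gi when the stem ends in a voiced consonant (*gulihol*, *nezwud*); -fat when the stem ends in a vowel (*rufwa*, *ivo*).
Since the final sound of *sozopa* is /a/ (a vowel), it takes -fat, giving *sozopafat*.
*najajit*: final sound = /t/, a voiceless consonant → -ok → *najajitok*.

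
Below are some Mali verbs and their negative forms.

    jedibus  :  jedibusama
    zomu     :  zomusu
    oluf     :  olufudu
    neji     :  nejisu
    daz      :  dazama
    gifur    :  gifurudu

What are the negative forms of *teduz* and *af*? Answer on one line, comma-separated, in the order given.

teduzama, afudu

Looking at the final sound of each stem: -ama when the stem ends in a sibilant (*jedibus*, *daz*); -udu when the stem ends in a non-sibilant consonant (*oluf*, *gifur*); -su when the stem ends in a vowel (*zomu*, *neji*).
*teduz*: final sound = /z/, a sibilant → -ama → *teduzama*.
*af* — final sound /f/ (a non-sibilant consonant) → -udu → *afudu*.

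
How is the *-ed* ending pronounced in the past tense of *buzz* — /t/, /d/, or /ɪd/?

The stem *buzz* ends in a voiced sound other than /d/.
The -ed suffix is realized as /ɪd/ after /t, d/; as /t/ after other voiceless consonants; and as /d/ after other voiced sounds.
So -ed on *buzz* is pronounced /d/.

/d/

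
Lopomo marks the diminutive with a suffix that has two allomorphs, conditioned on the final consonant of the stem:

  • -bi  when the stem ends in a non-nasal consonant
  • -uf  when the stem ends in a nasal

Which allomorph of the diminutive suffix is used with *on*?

-uf

*on* — final consonant /n/ (a nasal) → -uf.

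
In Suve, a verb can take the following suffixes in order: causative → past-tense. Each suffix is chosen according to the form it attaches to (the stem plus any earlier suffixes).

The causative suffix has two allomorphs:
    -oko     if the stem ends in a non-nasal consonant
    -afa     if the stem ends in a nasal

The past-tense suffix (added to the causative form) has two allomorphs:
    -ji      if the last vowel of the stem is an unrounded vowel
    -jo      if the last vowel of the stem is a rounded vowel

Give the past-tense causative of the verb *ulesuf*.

*ulesuf* — final consonant /f/ (non-nasal) → -oko → *ulesufoko*.
The last vowel of the causative form *ulesufoko* is /o/, which is a rounded vowel, so the past-tense suffix is -jo, giving *ulesufokojo*.

ulesufokojo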